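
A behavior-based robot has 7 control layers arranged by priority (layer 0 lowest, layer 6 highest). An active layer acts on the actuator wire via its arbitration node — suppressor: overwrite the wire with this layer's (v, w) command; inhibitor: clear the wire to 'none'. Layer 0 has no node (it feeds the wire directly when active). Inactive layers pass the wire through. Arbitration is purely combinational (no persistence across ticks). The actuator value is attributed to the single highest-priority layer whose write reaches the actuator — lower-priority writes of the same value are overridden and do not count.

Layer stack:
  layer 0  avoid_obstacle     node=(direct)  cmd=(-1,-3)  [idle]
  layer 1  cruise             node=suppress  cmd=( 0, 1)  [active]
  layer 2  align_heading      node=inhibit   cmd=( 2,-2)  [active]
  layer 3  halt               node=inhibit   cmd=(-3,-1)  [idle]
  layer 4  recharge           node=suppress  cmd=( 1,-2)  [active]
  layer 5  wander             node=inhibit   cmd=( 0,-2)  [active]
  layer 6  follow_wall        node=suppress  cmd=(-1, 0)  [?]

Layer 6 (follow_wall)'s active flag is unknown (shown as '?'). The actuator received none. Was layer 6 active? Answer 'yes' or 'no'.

no

If layer 6 is active=yes:
  actuator would be (-1, 0)
If layer 6 is active=no:
  actuator would be none
Observed none, so layer 6 was idle.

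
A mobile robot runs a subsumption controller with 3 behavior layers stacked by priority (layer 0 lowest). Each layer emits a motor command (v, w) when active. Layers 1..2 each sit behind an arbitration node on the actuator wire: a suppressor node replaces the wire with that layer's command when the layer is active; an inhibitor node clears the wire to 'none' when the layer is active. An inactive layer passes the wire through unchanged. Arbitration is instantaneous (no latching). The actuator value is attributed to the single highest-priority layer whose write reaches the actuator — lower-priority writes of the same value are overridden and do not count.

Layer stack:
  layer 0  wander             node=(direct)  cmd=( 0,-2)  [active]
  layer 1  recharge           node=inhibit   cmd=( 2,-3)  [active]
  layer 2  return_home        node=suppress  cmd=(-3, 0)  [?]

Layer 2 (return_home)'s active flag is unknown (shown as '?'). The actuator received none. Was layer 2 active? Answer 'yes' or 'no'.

no

If layer 2 is active=yes:
  actuator would be (-3, 0)
If layer 2 is active=no:
  actuator would be none
Observed none, so layer 2 was idle.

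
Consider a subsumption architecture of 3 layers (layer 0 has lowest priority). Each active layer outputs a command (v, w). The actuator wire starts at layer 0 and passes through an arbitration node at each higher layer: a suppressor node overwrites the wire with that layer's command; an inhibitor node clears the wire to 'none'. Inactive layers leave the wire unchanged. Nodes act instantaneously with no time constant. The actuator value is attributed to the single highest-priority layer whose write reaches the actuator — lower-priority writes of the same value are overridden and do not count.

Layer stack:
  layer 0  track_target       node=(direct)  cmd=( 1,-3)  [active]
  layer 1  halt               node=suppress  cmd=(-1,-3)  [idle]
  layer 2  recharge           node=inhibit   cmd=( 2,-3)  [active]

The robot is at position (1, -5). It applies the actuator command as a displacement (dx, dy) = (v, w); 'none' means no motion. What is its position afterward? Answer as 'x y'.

1 -5

[0] track_target on; wire := (1, -3)
[1] halt off; pass (1, -3)
[2] recharge on (inhibit); wire := none
output none
position: (1, -5) + none = (1, -5)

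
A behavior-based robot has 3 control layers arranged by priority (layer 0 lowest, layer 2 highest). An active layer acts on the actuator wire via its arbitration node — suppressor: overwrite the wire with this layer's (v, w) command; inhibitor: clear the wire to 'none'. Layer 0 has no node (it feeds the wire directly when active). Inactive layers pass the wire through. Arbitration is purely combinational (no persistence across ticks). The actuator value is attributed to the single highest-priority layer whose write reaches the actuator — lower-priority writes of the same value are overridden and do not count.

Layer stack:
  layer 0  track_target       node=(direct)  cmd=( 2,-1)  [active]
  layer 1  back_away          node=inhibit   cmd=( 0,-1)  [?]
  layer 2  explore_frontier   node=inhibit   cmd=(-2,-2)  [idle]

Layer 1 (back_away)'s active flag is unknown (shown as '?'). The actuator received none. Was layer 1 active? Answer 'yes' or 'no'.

yes

If layer 1 is active=yes:
  actuator would be none
If layer 1 is active=no:
  actuator would be (2, -1)
Observed none, so layer 1 was active.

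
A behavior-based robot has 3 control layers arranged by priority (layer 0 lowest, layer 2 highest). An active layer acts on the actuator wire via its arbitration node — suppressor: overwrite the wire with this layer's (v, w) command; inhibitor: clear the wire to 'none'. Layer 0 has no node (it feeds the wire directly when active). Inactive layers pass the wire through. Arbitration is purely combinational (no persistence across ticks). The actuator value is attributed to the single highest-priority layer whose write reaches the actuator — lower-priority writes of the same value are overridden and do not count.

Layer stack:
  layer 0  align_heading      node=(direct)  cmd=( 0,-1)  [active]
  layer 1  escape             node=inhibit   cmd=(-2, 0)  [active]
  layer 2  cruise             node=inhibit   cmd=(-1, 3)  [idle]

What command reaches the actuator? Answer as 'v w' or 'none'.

none

[0] align_heading on; wire := (0, -1)
[1] escape on (inhibit); wire := none
[2] cruise off; pass none
output none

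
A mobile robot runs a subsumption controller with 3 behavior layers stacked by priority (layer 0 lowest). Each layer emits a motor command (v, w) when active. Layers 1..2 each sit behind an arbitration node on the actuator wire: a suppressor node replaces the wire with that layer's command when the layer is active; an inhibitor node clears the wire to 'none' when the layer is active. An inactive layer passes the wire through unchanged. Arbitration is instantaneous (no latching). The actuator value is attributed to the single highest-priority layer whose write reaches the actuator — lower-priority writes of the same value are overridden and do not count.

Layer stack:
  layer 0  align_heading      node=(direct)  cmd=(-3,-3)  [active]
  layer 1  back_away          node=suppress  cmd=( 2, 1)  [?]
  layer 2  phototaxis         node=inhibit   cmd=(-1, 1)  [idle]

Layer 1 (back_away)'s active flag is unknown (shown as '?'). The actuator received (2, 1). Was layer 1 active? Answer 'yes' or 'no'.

yes

If layer 1 is active=yes:
  actuator would be (2, 1)
If layer 1 is active=no:
  actuator would be (-3, -3)
Observed (2, 1), so layer 1 was active.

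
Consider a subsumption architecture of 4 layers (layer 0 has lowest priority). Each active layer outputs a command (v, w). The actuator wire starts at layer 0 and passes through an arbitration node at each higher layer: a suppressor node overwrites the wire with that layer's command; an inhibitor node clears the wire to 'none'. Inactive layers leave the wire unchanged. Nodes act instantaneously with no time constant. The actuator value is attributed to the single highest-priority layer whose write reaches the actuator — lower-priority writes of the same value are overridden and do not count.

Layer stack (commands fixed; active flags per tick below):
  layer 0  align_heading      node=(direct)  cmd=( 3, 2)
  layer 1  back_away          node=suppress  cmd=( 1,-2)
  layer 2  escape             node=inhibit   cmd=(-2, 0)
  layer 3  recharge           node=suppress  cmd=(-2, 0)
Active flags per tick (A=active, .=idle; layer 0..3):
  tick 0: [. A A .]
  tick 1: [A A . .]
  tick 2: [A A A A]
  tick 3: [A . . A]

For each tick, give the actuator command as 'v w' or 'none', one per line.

none
1 -2
-2 0
-2 0

tick 0:
  [0] align_heading off; wire := none
  [1] back_away on (suppress); wire := (1, -2)
  [2] escape on (inhibit); wire := none
  [3] recharge off; pass none
  output none
tick 1:
  [0] align_heading on; wire := (3, 2)
  [1] back_away on (suppress); wire := (1, -2)
  [2] escape off; pass (1, -2)
  [3] recharge off; pass (1, -2)
  output (1, -2)
tick 2:
  [0] align_heading on; wire := (3, 2)
  [1] back_away on (suppress); wire := (1, -2)
  [2] escape on (inhibit); wire := none
  [3] recharge on (suppress); wire := (-2, 0)
  output (-2, 0)
tick 3:
  [0] align_heading on; wire := (3, 2)
  [1] back_away off; pass (3, 2)
  [2] escape off; pass (3, 2)
  [3] recharge on (suppress); wire := (-2, 0)
  output (-2, 0)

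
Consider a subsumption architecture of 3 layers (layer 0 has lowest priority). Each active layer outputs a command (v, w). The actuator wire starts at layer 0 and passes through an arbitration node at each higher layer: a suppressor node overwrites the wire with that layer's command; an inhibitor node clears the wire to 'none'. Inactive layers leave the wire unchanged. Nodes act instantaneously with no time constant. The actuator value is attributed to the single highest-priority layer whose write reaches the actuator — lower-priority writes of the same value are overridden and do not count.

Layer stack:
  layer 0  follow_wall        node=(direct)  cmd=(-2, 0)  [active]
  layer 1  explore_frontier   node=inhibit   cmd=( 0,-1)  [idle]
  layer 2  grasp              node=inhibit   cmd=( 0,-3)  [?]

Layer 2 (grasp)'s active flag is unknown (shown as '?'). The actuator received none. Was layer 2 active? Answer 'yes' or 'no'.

If layer 2 is active=yes:
  actuator would be none
If layer 2 is active=no:
  actuator would be (-2, 0)
Observed none, so layer 2 was active.

yes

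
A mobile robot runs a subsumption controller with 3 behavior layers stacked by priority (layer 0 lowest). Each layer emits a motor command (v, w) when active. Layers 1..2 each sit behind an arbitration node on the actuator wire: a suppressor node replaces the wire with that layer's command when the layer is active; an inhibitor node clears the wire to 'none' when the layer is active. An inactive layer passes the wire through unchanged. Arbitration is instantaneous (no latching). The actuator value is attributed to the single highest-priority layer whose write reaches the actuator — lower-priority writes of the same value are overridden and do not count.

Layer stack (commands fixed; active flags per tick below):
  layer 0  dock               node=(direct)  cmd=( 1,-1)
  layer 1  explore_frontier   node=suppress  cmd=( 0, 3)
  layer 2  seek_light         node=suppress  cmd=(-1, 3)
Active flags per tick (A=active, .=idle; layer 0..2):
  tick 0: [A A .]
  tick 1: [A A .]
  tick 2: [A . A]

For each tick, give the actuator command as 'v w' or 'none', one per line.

0 3
0 3
-1 3

tick 0:
  L0 dock: active, feeds wire = (1, -1)
  L1 explore_frontier: active, suppressor → wire = (0, 3)
  L2 seek_light: idle → wire stays (0, 3)
  actuator = (0, 3)
tick 1:
  L0 dock: active, feeds wire = (1, -1)
  L1 explore_frontier: active, suppressor → wire = (0, 3)
  L2 seek_light: idle → wire stays (0, 3)
  actuator = (0, 3)
tick 2:
  L0 dock: active, feeds wire = (1, -1)
  L1 explore_frontier: idle → wire stays (1, -1)
  L2 seek_light: active, suppressor → wire = (-1, 3)
  actuator = (-1, 3)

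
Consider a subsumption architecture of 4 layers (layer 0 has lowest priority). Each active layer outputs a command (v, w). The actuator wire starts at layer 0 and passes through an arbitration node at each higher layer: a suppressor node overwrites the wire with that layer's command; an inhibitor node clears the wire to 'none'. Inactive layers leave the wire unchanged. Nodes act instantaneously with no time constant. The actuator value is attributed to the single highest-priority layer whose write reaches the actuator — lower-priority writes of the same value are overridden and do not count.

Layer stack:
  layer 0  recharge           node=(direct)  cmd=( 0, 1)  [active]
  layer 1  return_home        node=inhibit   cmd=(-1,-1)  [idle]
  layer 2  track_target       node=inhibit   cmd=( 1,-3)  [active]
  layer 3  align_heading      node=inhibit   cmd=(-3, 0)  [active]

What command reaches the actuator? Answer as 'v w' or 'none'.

none

L0 recharge: active, feeds wire = (0, 1)
L1 return_home: idle → wire stays (0, 1)
L2 track_target: active, inhibitor → wire = none
L3 align_heading: active, inhibitor → wire = none
actuator = none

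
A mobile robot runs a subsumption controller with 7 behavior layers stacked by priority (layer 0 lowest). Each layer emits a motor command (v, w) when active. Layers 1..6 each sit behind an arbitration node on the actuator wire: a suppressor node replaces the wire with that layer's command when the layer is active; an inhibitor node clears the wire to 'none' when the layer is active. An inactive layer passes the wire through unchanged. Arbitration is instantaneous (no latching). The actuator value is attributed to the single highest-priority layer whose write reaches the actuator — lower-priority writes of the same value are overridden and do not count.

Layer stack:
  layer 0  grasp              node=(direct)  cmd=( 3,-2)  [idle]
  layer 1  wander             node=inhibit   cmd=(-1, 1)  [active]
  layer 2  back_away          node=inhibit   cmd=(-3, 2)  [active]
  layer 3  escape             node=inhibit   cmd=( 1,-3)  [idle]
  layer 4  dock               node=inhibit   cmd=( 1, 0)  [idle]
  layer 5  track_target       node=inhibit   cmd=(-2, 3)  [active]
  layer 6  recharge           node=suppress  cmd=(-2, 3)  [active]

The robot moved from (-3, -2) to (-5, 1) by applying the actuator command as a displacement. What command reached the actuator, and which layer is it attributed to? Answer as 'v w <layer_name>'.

-2 3 recharge

displacement = (-5, 1) − (-3, -2) = (-2, 3)
L0 grasp: idle → wire = none
L1 wander: active, inhibitor → wire = none
L2 back_away: active, inhibitor → wire = none
L3 escape: idle → wire stays none
L4 dock: idle → wire stays none
L5 track_target: active, inhibitor → wire = none
L6 recharge: active, suppressor → wire = (-2, 3)
actuator = (-2, 3) — from layer 6 (recharge)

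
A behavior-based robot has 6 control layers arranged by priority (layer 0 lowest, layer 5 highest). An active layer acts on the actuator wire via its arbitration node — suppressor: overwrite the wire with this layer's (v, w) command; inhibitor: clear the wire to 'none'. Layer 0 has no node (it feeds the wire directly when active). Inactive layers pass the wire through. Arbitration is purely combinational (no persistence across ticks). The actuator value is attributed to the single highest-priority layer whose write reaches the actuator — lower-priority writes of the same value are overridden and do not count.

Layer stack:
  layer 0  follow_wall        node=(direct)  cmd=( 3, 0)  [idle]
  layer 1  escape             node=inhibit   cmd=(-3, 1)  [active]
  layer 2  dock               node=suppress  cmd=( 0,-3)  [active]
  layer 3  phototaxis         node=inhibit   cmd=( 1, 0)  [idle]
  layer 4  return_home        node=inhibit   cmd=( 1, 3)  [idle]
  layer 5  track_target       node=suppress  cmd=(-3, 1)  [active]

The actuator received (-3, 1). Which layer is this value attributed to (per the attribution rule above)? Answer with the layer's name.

track_target

layer 0 (follow_wall) idle — none
layer 1 (escape) active — inhibits: none
layer 2 (dock) active — suppresses: (0, -3)
layer 3 (phototaxis) idle — unchanged: (0, -3)
layer 4 (return_home) idle — unchanged: (0, -3)
layer 5 (track_target) active — suppresses: (-3, 1)
→ actuator (-3, 1)
last writer: layer 5 = track_target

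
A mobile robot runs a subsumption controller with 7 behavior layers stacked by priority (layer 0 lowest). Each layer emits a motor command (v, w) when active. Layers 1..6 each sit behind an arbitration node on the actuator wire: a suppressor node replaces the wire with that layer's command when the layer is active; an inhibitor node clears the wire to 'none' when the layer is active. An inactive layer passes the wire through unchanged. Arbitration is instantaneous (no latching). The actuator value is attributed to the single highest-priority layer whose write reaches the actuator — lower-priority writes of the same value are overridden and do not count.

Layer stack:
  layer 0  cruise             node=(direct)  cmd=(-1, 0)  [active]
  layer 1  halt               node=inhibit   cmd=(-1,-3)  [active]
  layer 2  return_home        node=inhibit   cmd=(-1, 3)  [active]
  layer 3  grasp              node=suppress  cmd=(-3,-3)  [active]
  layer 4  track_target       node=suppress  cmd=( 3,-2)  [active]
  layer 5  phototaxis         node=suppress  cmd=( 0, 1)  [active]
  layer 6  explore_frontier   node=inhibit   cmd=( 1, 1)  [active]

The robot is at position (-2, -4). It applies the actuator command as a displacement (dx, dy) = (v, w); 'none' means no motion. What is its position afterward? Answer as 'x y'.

layer 0 (cruise) active — direct: (-1, 0)
layer 1 (halt) active — inhibits: none
layer 2 (return_home) active — inhibits: none
layer 3 (grasp) active — suppresses: (-3, -3)
layer 4 (track_target) active — suppresses: (3, -2)
layer 5 (phototaxis) active — suppresses: (0, 1)
layer 6 (explore_frontier) active — inhibits: none
→ actuator none
position: (-2, -4) + none = (-2, -4)

-2 -4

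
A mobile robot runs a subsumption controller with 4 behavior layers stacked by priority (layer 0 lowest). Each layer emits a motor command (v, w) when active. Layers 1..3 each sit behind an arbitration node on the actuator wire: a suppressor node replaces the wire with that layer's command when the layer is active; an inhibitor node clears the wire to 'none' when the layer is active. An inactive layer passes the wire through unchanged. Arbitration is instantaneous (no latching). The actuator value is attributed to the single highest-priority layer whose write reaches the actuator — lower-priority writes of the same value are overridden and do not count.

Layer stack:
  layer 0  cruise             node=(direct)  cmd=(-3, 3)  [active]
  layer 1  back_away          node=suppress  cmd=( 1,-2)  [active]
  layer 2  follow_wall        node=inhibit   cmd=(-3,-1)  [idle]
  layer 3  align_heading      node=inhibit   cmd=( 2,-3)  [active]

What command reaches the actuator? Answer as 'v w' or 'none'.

[0] cruise on; wire := (-3, 3)
[1] back_away on (suppress); wire := (1, -2)
[2] follow_wall off; pass (1, -2)
[3] align_heading on (inhibit); wire := none
output none

none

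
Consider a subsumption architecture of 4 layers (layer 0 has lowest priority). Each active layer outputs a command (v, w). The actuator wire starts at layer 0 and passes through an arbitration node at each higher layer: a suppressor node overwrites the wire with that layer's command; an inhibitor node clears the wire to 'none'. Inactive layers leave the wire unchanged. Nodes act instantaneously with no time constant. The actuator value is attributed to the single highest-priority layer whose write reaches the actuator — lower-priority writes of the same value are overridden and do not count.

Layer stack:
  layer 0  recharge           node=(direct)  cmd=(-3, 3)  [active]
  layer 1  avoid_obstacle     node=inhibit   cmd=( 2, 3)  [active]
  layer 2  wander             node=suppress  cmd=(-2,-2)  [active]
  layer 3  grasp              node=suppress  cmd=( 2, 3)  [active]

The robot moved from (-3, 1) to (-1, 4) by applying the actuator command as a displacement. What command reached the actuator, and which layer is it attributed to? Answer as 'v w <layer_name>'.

2 3 grasp

displacement = (-1, 4) − (-3, 1) = (2, 3)
[0] recharge on; wire := (-3, 3)
[1] avoid_obstacle on (inhibit); wire := none
[2] wander on (suppress); wire := (-2, -2)
[3] grasp on (suppress); wire := (2, 3)
output (2, 3) — from layer 3 (grasp)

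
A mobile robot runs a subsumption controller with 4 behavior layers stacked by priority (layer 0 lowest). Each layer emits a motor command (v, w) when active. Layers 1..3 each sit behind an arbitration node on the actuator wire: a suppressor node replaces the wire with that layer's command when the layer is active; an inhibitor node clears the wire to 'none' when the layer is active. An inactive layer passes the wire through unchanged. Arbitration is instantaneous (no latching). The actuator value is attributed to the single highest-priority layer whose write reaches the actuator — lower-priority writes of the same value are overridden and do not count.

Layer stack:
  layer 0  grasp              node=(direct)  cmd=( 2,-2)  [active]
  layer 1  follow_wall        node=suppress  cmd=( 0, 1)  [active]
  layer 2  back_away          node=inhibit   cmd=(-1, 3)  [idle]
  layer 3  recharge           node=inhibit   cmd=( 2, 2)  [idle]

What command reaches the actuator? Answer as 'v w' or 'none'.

0 1

layer 0 (grasp) active — direct: (2, -2)
layer 1 (follow_wall) active — suppresses: (0, 1)
layer 2 (back_away) idle — unchanged: (0, 1)
layer 3 (recharge) idle — unchanged: (0, 1)
→ actuator (0, 1)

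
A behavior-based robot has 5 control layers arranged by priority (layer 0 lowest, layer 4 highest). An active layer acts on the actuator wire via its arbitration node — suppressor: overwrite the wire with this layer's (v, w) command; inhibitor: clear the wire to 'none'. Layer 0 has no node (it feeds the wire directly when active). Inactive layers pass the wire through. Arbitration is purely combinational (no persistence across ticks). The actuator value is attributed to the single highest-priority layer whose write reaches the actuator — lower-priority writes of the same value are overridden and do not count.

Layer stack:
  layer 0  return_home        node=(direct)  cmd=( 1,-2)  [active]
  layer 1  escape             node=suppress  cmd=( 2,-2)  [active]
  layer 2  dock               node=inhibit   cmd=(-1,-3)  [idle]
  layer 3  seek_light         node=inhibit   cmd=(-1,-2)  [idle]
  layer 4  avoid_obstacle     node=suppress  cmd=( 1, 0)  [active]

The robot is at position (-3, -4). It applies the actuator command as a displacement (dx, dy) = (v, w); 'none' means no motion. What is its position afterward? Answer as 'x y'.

-2 -4

[0] return_home on; wire := (1, -2)
[1] escape on (suppress); wire := (2, -2)
[2] dock off; pass (2, -2)
[3] seek_light off; pass (2, -2)
[4] avoid_obstacle on (suppress); wire := (1, 0)
output (1, 0)
position: (-3, -4) + (1, 0) = (-2, -4)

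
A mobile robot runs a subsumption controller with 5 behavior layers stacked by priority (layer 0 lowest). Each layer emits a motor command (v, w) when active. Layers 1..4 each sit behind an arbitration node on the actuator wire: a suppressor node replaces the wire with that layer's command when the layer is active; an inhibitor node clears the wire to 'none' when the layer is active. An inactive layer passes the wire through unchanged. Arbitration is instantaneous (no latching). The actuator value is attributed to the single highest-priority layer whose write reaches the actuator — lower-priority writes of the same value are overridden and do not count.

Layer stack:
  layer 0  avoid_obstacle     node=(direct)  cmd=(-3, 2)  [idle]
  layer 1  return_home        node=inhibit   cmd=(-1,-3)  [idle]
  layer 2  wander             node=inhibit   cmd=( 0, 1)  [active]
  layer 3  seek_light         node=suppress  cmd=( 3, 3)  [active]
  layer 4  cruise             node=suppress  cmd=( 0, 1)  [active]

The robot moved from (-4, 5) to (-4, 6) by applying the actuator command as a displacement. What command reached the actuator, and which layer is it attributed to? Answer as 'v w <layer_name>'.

0 1 cruise

displacement = (-4, 6) − (-4, 5) = (0, 1)
[0] avoid_obstacle off; wire := none
[1] return_home off; pass none
[2] wander on (inhibit); wire := none
[3] seek_light on (suppress); wire := (3, 3)
[4] cruise on (suppress); wire := (0, 1)
output (0, 1) — from layer 4 (cruise)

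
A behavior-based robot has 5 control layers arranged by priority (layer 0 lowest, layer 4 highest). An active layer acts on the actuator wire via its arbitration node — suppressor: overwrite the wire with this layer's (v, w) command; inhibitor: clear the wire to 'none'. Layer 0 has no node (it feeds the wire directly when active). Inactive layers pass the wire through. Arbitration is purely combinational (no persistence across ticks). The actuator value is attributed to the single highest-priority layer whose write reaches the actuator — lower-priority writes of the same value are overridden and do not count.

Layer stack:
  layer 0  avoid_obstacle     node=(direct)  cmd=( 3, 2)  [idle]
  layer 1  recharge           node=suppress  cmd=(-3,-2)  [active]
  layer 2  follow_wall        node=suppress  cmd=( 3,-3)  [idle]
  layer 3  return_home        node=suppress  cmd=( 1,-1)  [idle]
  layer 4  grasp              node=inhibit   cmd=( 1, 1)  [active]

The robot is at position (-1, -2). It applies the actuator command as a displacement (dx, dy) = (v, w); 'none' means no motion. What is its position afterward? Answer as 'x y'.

L0 avoid_obstacle: idle → wire = none
L1 recharge: active, suppressor → wire = (-3, -2)
L2 follow_wall: idle → wire stays (-3, -2)
L3 return_home: idle → wire stays (-3, -2)
L4 grasp: active, inhibitor → wire = none
actuator = none
position: (-1, -2) + none = (-1, -2)

-1 -2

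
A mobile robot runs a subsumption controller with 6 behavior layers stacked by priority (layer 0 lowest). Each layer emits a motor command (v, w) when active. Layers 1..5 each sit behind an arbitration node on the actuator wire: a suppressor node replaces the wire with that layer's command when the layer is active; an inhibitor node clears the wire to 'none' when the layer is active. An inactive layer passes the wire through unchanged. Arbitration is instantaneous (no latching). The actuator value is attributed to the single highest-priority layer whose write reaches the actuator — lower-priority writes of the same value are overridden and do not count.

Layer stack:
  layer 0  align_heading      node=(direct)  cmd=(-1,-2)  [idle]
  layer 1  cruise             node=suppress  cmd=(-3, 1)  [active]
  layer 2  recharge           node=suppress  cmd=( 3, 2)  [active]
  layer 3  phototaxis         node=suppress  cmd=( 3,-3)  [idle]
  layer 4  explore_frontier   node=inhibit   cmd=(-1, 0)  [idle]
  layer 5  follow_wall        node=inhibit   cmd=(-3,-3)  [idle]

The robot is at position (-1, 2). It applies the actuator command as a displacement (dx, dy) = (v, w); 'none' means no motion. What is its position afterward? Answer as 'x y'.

2 4

layer 0 (align_heading) idle — none
layer 1 (cruise) active — suppresses: (-3, 1)
layer 2 (recharge) active — suppresses: (3, 2)
layer 3 (phototaxis) idle — unchanged: (3, 2)
layer 4 (explore_frontier) idle — unchanged: (3, 2)
layer 5 (follow_wall) idle — unchanged: (3, 2)
→ actuator (3, 2)
position: (-1, 2) + (3, 2) = (2, 4)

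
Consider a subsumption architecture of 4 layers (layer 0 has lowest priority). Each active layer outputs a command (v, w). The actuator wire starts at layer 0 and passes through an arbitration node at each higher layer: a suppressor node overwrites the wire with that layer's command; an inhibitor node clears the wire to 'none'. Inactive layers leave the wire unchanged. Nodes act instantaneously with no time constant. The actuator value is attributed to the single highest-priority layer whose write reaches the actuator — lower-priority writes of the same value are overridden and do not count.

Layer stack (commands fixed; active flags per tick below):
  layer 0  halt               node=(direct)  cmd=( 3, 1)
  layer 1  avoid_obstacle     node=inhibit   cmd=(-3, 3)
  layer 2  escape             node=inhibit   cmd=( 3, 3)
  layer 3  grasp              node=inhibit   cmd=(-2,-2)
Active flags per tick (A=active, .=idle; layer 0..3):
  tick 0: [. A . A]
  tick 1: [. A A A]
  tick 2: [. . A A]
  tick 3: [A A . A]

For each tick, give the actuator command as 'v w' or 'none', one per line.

tick 0:
  [0] halt off; wire := none
  [1] avoid_obstacle on (inhibit); wire := none
  [2] escape off; pass none
  [3] grasp on (inhibit); wire := none
  output none
tick 1:
  [0] halt off; wire := none
  [1] avoid_obstacle on (inhibit); wire := none
  [2] escape on (inhibit); wire := none
  [3] grasp on (inhibit); wire := none
  output none
tick 2:
  [0] halt off; wire := none
  [1] avoid_obstacle off; pass none
  [2] escape on (inhibit); wire := none
  [3] grasp on (inhibit); wire := none
  output none
tick 3:
  [0] halt on; wire := (3, 1)
  [1] avoid_obstacle on (inhibit); wire := none
  [2] escape off; pass none
  [3] grasp on (inhibit); wire := none
  output none

none
none
none
none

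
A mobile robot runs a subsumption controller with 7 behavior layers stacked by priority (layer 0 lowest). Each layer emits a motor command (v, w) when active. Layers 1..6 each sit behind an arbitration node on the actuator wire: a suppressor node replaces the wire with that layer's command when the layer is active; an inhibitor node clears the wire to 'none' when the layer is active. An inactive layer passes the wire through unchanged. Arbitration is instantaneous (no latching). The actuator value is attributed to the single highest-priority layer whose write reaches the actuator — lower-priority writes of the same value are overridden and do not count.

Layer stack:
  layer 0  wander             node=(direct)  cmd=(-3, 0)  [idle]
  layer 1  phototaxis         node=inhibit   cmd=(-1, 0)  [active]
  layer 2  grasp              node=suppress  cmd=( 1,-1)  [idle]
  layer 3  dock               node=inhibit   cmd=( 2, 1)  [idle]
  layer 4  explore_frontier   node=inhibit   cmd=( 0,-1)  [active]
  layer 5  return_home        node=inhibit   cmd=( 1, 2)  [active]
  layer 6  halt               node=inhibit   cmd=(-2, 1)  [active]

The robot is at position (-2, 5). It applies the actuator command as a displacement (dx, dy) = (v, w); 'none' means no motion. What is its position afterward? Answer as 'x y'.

layer 0 (wander) idle — none
layer 1 (phototaxis) active — inhibits: none
layer 2 (grasp) idle — unchanged: none
layer 3 (dock) idle — unchanged: none
layer 4 (explore_frontier) active — inhibits: none
layer 5 (return_home) active — inhibits: none
layer 6 (halt) active — inhibits: none
→ actuator none
position: (-2, 5) + none = (-2, 5)

-2 5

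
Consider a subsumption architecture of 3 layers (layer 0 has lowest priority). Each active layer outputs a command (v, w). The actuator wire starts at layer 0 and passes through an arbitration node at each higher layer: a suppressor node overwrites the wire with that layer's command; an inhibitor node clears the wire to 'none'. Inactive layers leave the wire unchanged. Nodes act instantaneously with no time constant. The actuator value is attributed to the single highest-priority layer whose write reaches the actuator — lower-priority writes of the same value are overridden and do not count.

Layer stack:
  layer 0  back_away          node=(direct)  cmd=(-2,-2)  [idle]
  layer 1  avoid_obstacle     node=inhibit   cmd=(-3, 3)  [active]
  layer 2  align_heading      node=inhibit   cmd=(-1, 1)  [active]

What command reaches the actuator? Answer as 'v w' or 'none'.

layer 0 (back_away) idle — none
layer 1 (avoid_obstacle) active — inhibits: none
layer 2 (align_heading) active — inhibits: none
→ actuator none

none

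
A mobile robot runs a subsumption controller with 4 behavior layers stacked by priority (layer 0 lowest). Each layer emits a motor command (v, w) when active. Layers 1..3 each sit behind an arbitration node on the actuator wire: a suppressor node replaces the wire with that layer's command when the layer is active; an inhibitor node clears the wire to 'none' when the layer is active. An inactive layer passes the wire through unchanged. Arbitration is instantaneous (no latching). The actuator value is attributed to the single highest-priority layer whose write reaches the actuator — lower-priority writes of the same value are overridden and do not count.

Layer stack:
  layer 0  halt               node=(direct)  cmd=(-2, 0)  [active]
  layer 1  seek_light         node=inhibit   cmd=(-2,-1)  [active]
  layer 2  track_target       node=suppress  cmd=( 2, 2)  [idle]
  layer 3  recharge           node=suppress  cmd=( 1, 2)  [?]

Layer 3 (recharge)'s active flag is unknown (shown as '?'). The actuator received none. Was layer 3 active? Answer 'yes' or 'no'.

If layer 3 is active=yes:
  actuator would be (1, 2)
If layer 3 is active=no:
  actuator would be none
Observed none, so layer 3 was idle.

no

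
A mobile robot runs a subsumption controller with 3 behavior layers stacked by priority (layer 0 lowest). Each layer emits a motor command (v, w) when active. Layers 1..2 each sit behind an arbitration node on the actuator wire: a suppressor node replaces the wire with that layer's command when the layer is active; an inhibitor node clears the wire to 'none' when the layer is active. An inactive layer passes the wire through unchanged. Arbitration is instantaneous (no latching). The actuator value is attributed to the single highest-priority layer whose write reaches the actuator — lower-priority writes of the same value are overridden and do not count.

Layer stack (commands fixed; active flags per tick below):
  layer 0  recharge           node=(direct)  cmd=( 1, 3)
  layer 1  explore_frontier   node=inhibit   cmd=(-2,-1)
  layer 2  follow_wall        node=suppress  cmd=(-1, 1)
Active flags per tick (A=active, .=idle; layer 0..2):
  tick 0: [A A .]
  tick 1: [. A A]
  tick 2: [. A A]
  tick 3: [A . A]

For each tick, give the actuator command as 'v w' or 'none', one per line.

tick 0:
  [0] recharge on; wire := (1, 3)
  [1] explore_frontier on (inhibit); wire := none
  [2] follow_wall off; pass none
  output none
tick 1:
  [0] recharge off; wire := none
  [1] explore_frontier on (inhibit); wire := none
  [2] follow_wall on (suppress); wire := (-1, 1)
  output (-1, 1)
tick 2:
  [0] recharge off; wire := none
  [1] explore_frontier on (inhibit); wire := none
  [2] follow_wall on (suppress); wire := (-1, 1)
  output (-1, 1)
tick 3:
  [0] recharge on; wire := (1, 3)
  [1] explore_frontier off; pass (1, 3)
  [2] follow_wall on (suppress); wire := (-1, 1)
  output (-1, 1)

none
-1 1
-1 1
-1 1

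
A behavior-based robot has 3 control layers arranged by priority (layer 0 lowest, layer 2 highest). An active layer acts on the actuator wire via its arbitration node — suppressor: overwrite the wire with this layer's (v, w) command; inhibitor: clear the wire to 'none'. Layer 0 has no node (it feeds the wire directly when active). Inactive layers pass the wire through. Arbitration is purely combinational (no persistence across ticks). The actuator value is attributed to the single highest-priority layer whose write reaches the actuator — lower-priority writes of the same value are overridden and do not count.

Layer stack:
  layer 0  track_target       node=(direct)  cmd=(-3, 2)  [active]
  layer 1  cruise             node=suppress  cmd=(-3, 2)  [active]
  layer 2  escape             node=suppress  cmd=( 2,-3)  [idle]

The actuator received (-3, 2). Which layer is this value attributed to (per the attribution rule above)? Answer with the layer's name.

layer 0 (track_target) active — direct: (-3, 2)
layer 1 (cruise) active — suppresses: (-3, 2)
layer 2 (escape) idle — unchanged: (-3, 2)
→ actuator (-3, 2)
last writer: layer 1 = cruise

cruise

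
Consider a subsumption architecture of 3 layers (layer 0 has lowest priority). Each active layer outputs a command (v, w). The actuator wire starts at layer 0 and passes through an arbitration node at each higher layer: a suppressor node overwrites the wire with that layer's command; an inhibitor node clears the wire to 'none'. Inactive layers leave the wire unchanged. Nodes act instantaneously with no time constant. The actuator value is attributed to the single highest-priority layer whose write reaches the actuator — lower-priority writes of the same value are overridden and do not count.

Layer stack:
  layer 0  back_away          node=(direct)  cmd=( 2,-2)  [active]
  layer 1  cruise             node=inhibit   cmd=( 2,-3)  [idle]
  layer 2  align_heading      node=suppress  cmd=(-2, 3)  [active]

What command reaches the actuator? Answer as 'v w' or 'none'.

-2 3

L0 back_away: active, feeds wire = (2, -2)
L1 cruise: idle → wire stays (2, -2)
L2 align_heading: active, suppressor → wire = (-2, 3)
actuator = (-2, 3)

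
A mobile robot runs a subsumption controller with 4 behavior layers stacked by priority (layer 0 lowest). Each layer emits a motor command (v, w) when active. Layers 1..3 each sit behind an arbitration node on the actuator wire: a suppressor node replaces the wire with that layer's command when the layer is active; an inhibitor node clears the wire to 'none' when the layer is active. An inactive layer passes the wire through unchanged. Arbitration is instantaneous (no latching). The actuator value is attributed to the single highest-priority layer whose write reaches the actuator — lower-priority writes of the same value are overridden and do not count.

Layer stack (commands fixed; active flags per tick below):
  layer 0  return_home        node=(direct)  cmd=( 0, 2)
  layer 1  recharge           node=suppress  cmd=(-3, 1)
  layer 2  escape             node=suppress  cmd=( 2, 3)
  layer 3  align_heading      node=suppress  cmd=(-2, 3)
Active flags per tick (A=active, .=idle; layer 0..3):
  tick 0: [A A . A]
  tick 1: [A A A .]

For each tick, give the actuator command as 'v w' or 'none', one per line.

-2 3
2 3

tick 0:
  L0 return_home: active, feeds wire = (0, 2)
  L1 recharge: active, suppressor → wire = (-3, 1)
  L2 escape: idle → wire stays (-3, 1)
  L3 align_heading: active, suppressor → wire = (-2, 3)
  actuator = (-2, 3)
tick 1:
  L0 return_home: active, feeds wire = (0, 2)
  L1 recharge: active, suppressor → wire = (-3, 1)
  L2 escape: active, suppressor → wire = (2, 3)
  L3 align_heading: idle → wire stays (2, 3)
  actuator = (2, 3)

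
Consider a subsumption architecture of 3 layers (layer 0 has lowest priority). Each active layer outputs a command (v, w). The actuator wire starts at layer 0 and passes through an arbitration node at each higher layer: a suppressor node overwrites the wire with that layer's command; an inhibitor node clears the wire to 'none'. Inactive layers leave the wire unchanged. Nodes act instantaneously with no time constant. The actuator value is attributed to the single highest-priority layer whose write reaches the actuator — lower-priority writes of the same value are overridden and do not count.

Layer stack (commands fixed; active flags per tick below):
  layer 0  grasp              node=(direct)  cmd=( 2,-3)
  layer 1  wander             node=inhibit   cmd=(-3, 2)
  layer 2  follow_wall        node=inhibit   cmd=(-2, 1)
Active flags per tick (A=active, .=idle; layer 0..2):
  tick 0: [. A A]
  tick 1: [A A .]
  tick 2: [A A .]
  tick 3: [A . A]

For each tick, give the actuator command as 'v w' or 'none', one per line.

none
none
none
none

tick 0:
  L0 grasp: idle → wire = none
  L1 wander: active, inhibitor → wire = none
  L2 follow_wall: active, inhibitor → wire = none
  actuator = none
tick 1:
  L0 grasp: active, feeds wire = (2, -3)
  L1 wander: active, inhibitor → wire = none
  L2 follow_wall: idle → wire stays none
  actuator = none
tick 2:
  L0 grasp: active, feeds wire = (2, -3)
  L1 wander: active, inhibitor → wire = none
  L2 follow_wall: idle → wire stays none
  actuator = none
tick 3:
  L0 grasp: active, feeds wire = (2, -3)
  L1 wander: idle → wire stays (2, -3)
  L2 follow_wall: active, inhibitor → wire = none
  actuator = none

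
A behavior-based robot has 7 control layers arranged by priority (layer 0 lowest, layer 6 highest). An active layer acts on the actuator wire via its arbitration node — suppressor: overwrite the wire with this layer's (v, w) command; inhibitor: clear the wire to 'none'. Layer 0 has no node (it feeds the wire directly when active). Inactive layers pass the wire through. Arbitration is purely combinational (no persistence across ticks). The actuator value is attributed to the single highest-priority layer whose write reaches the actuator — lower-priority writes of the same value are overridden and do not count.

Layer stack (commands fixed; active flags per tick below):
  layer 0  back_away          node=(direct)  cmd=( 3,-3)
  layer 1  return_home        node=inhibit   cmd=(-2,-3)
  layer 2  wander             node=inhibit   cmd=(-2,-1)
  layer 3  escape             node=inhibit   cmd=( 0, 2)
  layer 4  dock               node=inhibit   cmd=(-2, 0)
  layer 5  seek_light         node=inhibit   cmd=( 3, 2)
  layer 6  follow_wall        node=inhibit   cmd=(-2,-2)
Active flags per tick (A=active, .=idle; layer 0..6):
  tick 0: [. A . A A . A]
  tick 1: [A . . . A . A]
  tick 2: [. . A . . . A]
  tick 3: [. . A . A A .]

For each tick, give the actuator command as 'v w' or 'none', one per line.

none
none
none
none

tick 0:
  layer 0 (back_away) idle — none
  layer 1 (return_home) active — inhibits: none
  layer 2 (wander) idle — unchanged: none
  layer 3 (escape) active — inhibits: none
  layer 4 (dock) active — inhibits: none
  layer 5 (seek_light) idle — unchanged: none
  layer 6 (follow_wall) active — inhibits: none
  → actuator none
tick 1:
  layer 0 (back_away) active — direct: (3, -3)
  layer 1 (return_home) idle — unchanged: (3, -3)
  layer 2 (wander) idle — unchanged: (3, -3)
  layer 3 (escape) idle — unchanged: (3, -3)
  layer 4 (dock) active — inhibits: none
  layer 5 (seek_light) idle — unchanged: none
  layer 6 (follow_wall) active — inhibits: none
  → actuator none
tick 2:
  layer 0 (back_away) idle — none
  layer 1 (return_home) idle — unchanged: none
  layer 2 (wander) active — inhibits: none
  layer 3 (escape) idle — unchanged: none
  layer 4 (dock) idle — unchanged: none
  layer 5 (seek_light) idle — unchanged: none
  layer 6 (follow_wall) active — inhibits: none
  → actuator none
tick 3:
  layer 0 (back_away) idle — none
  layer 1 (return_home) idle — unchanged: none
  layer 2 (wander) active — inhibits: none
  layer 3 (escape) idle — unchanged: none
  layer 4 (dock) active — inhibits: none
  layer 5 (seek_light) active — inhibits: none
  layer 6 (follow_wall) idle — unchanged: none
  → actuator none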